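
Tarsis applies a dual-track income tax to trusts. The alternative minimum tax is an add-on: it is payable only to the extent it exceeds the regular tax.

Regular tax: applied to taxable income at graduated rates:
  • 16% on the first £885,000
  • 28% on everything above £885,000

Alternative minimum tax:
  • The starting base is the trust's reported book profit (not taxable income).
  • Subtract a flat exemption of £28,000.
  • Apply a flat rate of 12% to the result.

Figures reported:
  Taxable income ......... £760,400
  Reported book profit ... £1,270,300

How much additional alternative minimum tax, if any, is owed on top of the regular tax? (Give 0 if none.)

£27,412

Alternative minimum tax:
  Base (reported book profit): £1,270,300
  Less exemption £28,000 → base £1,242,300
  £1,242,300 × 12% = £149,076

Regular tax:
  £760,400 × 16% = £121,664

Excess of alternative minimum tax over regular tax: £149,076 − £121,664 = £27,412.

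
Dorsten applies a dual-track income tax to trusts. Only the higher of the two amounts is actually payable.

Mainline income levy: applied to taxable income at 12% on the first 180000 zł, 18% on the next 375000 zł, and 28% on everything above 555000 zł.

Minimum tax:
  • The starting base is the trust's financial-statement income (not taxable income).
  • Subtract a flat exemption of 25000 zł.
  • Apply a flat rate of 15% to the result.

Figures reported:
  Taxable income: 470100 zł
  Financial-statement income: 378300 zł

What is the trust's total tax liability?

Mainline income levy:
  180000 zł × 12% = 21600 zł
  290100 zł × 18% = 52218 zł
  → 73818 zł

Minimum tax:
  Base (financial-statement income): 378300 zł
  Less exemption 25000 zł → base 353300 zł
  353300 zł × 15% = 52995 zł

73818 zł > 52995 zł, so the mainline income levy governs.

73818 zł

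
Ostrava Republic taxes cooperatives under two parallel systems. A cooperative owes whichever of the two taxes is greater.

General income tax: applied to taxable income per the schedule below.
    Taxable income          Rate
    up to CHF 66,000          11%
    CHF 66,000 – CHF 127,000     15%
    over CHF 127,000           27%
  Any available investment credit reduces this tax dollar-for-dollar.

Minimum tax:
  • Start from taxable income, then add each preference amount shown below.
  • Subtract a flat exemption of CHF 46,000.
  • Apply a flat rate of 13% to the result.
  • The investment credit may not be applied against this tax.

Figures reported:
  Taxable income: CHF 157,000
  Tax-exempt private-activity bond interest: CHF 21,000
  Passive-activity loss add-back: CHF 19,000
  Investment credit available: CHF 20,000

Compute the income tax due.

CHF 19,630

General income tax:
  CHF 66,000 × 11% = CHF 7,260
  CHF 61,000 × 15% = CHF 9,150
  CHF 30,000 × 27% = CHF 8,100
  → CHF 24,510
  Less investment credit CHF 20,000 → CHF 4,510

Minimum tax:
  Adjusted income: CHF 157,000 + CHF 21,000 + CHF 19,000 = CHF 197,000
  Less exemption CHF 46,000 → base CHF 151,000
  CHF 151,000 × 13% = CHF 19,630

CHF 19,630 > CHF 4,510, so the minimum tax is the binding amount.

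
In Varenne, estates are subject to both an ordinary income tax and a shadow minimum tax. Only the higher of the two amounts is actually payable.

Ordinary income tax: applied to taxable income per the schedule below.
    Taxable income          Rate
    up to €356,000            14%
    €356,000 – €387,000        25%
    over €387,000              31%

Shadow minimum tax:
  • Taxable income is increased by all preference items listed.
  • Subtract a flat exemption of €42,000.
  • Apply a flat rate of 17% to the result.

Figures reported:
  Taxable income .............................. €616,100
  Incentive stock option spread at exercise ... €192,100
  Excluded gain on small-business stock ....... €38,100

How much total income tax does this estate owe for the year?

Ordinary income tax:
  €356,000 × 14% = €49,840
  €31,000 × 25% = €7,750
  €229,100 × 31% = €71,021
  → €128,611

Shadow minimum tax:
  Adjusted income: €616,100 + €192,100 + €38,100 = €846,300
  Less exemption €42,000 → base €804,300
  €804,300 × 17% = €136,731

€136,731 > €128,611, so the shadow minimum tax is the binding amount.

€136,731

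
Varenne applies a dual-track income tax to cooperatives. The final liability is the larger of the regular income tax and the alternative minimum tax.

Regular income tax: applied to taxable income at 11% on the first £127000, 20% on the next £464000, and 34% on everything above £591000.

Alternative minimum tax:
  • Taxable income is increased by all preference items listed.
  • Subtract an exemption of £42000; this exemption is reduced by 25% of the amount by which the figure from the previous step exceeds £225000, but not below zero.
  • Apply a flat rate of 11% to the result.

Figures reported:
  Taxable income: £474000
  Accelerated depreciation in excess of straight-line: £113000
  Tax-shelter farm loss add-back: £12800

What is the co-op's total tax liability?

£83370

Regular income tax:
  £127000 × 11% = £13970
  £347000 × 20% = £69400
  → £83370

Alternative minimum tax:
  Adjusted income: £474000 + £113000 + £12800 = £599800
  Exemption: 25% × (£599800 − £225000) = £93700 ≥ £42000, so the exemption is fully phased out
  Base: £599800 − £0 = £599800
  £599800 × 11% = £65978

£83370 > £65978, so the regular income tax governs.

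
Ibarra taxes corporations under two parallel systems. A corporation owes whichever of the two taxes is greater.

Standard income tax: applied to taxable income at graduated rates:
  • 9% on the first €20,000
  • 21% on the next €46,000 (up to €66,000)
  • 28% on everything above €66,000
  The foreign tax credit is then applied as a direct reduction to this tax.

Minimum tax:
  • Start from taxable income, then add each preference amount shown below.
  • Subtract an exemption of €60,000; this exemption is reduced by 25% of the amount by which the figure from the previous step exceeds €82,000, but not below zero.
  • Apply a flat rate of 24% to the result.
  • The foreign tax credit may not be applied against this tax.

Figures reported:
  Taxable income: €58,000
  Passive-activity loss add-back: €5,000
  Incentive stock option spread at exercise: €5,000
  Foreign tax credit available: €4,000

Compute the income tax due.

€5,780

Minimum tax:
  Adjusted income: €58,000 + €5,000 + €5,000 = €68,000
  Exemption: €68,000 ≤ €82,000, so full €60,000 applies
  Base: €68,000 − €60,000 = €8,000
  €8,000 × 24% = €1,920

Standard income tax:
  €20,000 × 9% = €1,800
  €38,000 × 21% = €7,980
  → €9,780
  Less foreign tax credit €4,000 → €5,780

€5,780 > €1,920, so the standard income tax governs.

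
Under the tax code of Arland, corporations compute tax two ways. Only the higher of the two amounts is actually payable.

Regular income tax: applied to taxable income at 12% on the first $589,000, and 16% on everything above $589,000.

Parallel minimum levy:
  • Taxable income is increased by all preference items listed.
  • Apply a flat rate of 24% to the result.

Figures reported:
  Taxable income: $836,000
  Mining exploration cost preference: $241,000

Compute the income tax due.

Regular income tax:
  $589,000 × 12% = $70,680
  $247,000 × 16% = $39,520
  → $110,200

Parallel minimum levy:
  Adjusted income: $836,000 + $241,000 = $1,077,000
  $1,077,000 × 24% = $258,480

$258,480 > $110,200, so the parallel minimum levy is the binding amount.

$258,480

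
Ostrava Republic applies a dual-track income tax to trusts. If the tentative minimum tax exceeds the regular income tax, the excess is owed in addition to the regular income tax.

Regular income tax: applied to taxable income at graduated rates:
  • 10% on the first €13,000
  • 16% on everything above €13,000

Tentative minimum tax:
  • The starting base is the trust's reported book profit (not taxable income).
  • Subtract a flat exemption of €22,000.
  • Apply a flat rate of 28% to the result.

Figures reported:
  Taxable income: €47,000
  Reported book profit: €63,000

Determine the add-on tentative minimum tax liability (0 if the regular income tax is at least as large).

Tentative minimum tax:
  Base (reported book profit): €63,000
  Less exemption €22,000 → base €41,000
  €41,000 × 28% = €11,480

Regular income tax:
  €13,000 × 10% = €1,300
  €34,000 × 16% = €5,440
  → €6,740

Excess of tentative minimum tax over regular income tax: €11,480 − €6,740 = €4,740.

€4,740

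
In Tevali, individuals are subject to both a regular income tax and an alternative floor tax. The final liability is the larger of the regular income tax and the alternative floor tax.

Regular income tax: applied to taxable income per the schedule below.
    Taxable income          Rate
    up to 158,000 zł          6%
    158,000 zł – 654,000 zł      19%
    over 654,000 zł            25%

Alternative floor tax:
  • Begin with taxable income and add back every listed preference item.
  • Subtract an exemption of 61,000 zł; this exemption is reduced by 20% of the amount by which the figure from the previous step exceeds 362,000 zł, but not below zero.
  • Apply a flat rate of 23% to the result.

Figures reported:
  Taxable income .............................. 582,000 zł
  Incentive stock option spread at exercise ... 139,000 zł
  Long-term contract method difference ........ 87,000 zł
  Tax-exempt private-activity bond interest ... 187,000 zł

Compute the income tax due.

Alternative floor tax:
  Adjusted income: 582,000 zł + 139,000 zł + 87,000 zł + 187,000 zł = 995,000 zł
  Exemption: 20% × (995,000 zł − 362,000 zł) = 126,600 zł ≥ 61,000 zł, so the exemption is fully phased out
  Base: 995,000 zł − 0 zł = 995,000 zł
  995,000 zł × 23% = 228,850 zł

Regular income tax:
  158,000 zł × 6% = 9,480 zł
  424,000 zł × 19% = 80,560 zł
  → 90,040 zł

228,850 zł > 90,040 zł, so the alternative floor tax is the binding amount.

228,850 zł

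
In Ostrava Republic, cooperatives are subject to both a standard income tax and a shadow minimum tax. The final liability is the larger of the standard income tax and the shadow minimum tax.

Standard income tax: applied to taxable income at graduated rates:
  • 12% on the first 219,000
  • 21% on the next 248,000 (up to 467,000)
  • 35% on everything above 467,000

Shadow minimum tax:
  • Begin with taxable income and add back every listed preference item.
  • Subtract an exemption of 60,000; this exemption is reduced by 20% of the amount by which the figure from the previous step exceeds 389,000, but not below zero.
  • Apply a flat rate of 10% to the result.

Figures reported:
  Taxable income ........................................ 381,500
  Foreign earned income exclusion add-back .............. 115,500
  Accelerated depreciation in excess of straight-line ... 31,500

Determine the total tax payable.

60,405

Shadow minimum tax:
  Adjusted income: 381,500 + 115,500 + 31,500 = 528,500
  Exemption: 60,000 − 20% × (528,500 − 389,000) = 60,000 − 27,900 = 32,100
  Base: 528,500 − 32,100 = 496,400
  496,400 × 10% = 49,640

Standard income tax:
  219,000 × 12% = 26,280
  162,500 × 21% = 34,125
  → 60,405

60,405 > 49,640, so the standard income tax governs.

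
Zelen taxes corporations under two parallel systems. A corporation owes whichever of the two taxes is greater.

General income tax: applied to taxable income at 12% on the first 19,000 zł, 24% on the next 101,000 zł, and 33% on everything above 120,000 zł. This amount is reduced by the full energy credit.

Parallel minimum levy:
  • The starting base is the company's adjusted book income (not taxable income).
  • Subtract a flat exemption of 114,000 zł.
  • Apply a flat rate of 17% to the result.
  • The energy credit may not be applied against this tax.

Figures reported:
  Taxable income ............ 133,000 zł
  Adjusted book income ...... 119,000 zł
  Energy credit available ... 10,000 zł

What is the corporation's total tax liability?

20,810 zł

Parallel minimum levy:
  Base (adjusted book income): 119,000 zł
  Less exemption 114,000 zł → base 5,000 zł
  5,000 zł × 17% = 850 zł

General income tax:
  19,000 zł × 12% = 2,280 zł
  101,000 zł × 24% = 24,240 zł
  13,000 zł × 33% = 4,290 zł
  → 30,810 zł
  Less energy credit 10,000 zł → 20,810 zł

20,810 zł > 850 zł, so the general income tax governs.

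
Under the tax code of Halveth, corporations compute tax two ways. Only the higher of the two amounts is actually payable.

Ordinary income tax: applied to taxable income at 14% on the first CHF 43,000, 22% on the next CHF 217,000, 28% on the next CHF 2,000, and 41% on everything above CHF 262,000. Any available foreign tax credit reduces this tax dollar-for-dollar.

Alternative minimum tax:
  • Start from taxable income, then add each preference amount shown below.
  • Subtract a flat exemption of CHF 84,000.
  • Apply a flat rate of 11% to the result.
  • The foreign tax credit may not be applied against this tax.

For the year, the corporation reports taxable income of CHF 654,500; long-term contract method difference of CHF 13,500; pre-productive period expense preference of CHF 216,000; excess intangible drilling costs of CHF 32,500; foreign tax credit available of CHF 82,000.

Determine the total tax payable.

Ordinary income tax:
  CHF 43,000 × 14% = CHF 6,020
  CHF 217,000 × 22% = CHF 47,740
  CHF 2,000 × 28% = CHF 560
  CHF 392,500 × 41% = CHF 160,925
  → CHF 215,245
  Less foreign tax credit CHF 82,000 → CHF 133,245

Alternative minimum tax:
  Adjusted income: CHF 654,500 + CHF 13,500 + CHF 216,000 + CHF 32,500 = CHF 916,500
  Less exemption CHF 84,000 → base CHF 832,500
  CHF 832,500 × 11% = CHF 91,575

CHF 133,245 > CHF 91,575, so the ordinary income tax governs.

CHF 133,245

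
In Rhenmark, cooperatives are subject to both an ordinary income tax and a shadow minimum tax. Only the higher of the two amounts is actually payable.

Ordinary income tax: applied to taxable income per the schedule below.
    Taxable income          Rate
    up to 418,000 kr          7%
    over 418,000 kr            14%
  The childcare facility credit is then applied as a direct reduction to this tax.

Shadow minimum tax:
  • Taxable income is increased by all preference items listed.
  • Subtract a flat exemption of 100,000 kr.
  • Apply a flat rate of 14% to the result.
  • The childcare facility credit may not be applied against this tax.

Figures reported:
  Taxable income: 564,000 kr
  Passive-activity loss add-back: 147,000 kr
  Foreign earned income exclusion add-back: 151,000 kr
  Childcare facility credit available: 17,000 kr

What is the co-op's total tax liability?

Ordinary income tax:
  418,000 kr × 7% = 29,260 kr
  146,000 kr × 14% = 20,440 kr
  → 49,700 kr
  Less childcare facility credit 17,000 kr → 32,700 kr

Shadow minimum tax:
  Adjusted income: 564,000 kr + 147,000 kr + 151,000 kr = 862,000 kr
  Less exemption 100,000 kr → base 762,000 kr
  762,000 kr × 14% = 106,680 kr

106,680 kr > 32,700 kr, so the shadow minimum tax is the binding amount.

106,680 kr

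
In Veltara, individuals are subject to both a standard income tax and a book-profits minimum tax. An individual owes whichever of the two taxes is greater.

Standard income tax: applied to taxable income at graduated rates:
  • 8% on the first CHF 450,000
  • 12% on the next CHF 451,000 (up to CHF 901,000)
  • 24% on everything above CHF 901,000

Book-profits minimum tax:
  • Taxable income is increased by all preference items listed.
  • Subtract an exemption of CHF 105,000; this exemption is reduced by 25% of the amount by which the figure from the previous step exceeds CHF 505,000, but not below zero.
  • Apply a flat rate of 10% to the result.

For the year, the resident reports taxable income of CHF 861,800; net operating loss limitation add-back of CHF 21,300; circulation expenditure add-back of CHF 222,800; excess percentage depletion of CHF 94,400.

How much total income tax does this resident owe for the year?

CHF 120,030

Standard income tax:
  CHF 450,000 × 8% = CHF 36,000
  CHF 411,800 × 12% = CHF 49,416
  → CHF 85,416

Book-profits minimum tax:
  Adjusted income: CHF 861,800 + CHF 21,300 + CHF 222,800 + CHF 94,400 = CHF 1,200,300
  Exemption: 25% × (CHF 1,200,300 − CHF 505,000) = CHF 173,825 ≥ CHF 105,000, so the exemption is fully phased out
  Base: CHF 1,200,300 − CHF 0 = CHF 1,200,300
  CHF 1,200,300 × 10% = CHF 120,030

CHF 120,030 > CHF 85,416, so the book-profits minimum tax is the binding amount.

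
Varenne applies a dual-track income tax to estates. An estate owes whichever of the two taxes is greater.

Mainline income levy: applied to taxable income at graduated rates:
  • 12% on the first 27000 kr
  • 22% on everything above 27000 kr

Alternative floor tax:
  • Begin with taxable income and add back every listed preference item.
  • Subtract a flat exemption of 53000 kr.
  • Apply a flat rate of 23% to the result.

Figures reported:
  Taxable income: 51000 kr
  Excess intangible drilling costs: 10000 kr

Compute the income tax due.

8520 kr

Alternative floor tax:
  Adjusted income: 51000 kr + 10000 kr = 61000 kr
  Less exemption 53000 kr → base 8000 kr
  8000 kr × 23% = 1840 kr

Mainline income levy:
  27000 kr × 12% = 3240 kr
  24000 kr × 22% = 5280 kr
  → 8520 kr

8520 kr > 1840 kr, so the mainline income levy governs.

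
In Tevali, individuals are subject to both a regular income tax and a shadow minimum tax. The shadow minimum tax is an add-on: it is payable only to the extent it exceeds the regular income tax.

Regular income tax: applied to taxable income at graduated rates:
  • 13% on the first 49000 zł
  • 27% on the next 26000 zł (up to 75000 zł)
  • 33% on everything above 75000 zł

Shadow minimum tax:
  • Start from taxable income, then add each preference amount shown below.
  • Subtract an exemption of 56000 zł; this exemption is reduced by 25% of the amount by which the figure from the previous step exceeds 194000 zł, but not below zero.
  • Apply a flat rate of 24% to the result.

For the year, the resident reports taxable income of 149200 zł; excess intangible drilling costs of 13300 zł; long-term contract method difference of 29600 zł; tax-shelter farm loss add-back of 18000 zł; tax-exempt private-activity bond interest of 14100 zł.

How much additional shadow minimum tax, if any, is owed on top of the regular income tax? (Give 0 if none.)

4304 zł

Regular income tax:
  49000 zł × 13% = 6370 zł
  26000 zł × 27% = 7020 zł
  74200 zł × 33% = 24486 zł
  → 37876 zł

Shadow minimum tax:
  Adjusted income: 149200 zł + 13300 zł + 29600 zł + 18000 zł + 14100 zł = 224200 zł
  Exemption: 56000 zł − 25% × (224200 zł − 194000 zł) = 56000 zł − 7550 zł = 48450 zł
  Base: 224200 zł − 48450 zł = 175750 zł
  175750 zł × 24% = 42180 zł

Excess of shadow minimum tax over regular income tax: 42180 zł − 37876 zł = 4304 zł.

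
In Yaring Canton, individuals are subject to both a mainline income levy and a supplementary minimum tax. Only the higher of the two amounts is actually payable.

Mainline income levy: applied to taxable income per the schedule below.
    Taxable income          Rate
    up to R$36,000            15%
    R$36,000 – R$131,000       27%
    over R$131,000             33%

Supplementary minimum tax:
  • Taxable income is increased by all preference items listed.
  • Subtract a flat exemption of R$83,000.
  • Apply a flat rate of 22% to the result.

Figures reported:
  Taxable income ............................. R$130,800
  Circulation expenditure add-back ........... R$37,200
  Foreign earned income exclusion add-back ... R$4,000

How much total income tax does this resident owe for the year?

Mainline income levy:
  R$36,000 × 15% = R$5,400
  R$94,800 × 27% = R$25,596
  → R$30,996

Supplementary minimum tax:
  Adjusted income: R$130,800 + R$37,200 + R$4,000 = R$172,000
  Less exemption R$83,000 → base R$89,000
  R$89,000 × 22% = R$19,580

R$30,996 > R$19,580, so the mainline income levy governs.

R$30,996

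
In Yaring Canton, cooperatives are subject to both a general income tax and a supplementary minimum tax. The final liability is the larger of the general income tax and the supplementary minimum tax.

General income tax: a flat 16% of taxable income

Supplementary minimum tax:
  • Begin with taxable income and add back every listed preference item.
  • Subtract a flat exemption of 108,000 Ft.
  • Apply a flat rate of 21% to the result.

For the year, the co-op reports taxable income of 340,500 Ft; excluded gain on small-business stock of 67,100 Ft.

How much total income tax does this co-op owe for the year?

62,916 Ft

Supplementary minimum tax:
  Adjusted income: 340,500 Ft + 67,100 Ft = 407,600 Ft
  Less exemption 108,000 Ft → base 299,600 Ft
  299,600 Ft × 21% = 62,916 Ft

General income tax:
  340,500 Ft × 16% = 54,480 Ft

62,916 Ft > 54,480 Ft, so the supplementary minimum tax is the binding amount.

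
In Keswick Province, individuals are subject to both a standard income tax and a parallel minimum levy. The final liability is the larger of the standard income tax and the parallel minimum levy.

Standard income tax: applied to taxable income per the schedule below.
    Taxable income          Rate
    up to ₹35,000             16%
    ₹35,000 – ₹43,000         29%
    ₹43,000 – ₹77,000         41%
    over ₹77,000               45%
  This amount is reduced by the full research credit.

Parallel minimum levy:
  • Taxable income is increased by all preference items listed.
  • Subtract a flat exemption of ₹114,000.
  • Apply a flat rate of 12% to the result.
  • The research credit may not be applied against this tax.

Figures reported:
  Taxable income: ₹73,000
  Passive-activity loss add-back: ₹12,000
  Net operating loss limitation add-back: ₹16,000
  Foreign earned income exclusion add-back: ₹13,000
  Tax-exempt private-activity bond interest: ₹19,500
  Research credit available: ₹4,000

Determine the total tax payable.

Parallel minimum levy:
  Adjusted income: ₹73,000 + ₹12,000 + ₹16,000 + ₹13,000 + ₹19,500 = ₹133,500
  Less exemption ₹114,000 → base ₹19,500
  ₹19,500 × 12% = ₹2,340

Standard income tax:
  ₹35,000 × 16% = ₹5,600
  ₹8,000 × 29% = ₹2,320
  ₹30,000 × 41% = ₹12,300
  → ₹20,220
  Less research credit ₹4,000 → ₹16,220

₹16,220 > ₹2,340, so the standard income tax governs.

₹16,220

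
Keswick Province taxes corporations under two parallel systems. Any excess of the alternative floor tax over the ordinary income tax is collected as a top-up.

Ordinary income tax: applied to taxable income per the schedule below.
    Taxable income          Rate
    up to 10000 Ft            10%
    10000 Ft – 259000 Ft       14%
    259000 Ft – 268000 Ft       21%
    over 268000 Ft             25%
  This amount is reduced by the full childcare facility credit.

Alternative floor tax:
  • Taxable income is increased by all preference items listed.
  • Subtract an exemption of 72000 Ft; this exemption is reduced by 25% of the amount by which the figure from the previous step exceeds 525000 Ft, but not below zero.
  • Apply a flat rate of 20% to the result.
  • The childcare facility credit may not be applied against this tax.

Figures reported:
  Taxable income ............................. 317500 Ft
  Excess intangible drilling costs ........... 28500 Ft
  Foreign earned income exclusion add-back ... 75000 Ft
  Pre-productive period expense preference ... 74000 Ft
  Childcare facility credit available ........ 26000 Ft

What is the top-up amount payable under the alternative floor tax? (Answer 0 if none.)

Alternative floor tax:
  Adjusted income: 317500 Ft + 28500 Ft + 75000 Ft + 74000 Ft = 495000 Ft
  Exemption: 495000 Ft ≤ 525000 Ft, so full 72000 Ft applies
  Base: 495000 Ft − 72000 Ft = 423000 Ft
  423000 Ft × 20% = 84600 Ft

Ordinary income tax:
  10000 Ft × 10% = 1000 Ft
  249000 Ft × 14% = 34860 Ft
  9000 Ft × 21% = 1890 Ft
  49500 Ft × 25% = 12375 Ft
  → 50125 Ft
  Less childcare facility credit 26000 Ft → 24125 Ft

Excess of alternative floor tax over ordinary income tax: 84600 Ft − 24125 Ft = 60475 Ft.

60475 Ft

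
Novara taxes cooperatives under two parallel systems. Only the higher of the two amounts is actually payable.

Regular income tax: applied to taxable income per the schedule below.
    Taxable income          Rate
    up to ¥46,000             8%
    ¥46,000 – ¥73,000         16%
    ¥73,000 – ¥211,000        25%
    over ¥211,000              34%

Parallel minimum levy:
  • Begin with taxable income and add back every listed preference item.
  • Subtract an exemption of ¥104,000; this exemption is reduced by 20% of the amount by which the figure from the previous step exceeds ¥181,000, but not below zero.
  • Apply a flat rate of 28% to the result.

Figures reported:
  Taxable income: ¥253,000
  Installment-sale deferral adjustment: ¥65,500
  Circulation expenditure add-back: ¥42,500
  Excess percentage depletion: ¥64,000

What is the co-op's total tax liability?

Regular income tax:
  ¥46,000 × 8% = ¥3,680
  ¥27,000 × 16% = ¥4,320
  ¥138,000 × 25% = ¥34,500
  ¥42,000 × 34% = ¥14,280
  → ¥56,780

Parallel minimum levy:
  Adjusted income: ¥253,000 + ¥65,500 + ¥42,500 + ¥64,000 = ¥425,000
  Exemption: ¥104,000 − 20% × (¥425,000 − ¥181,000) = ¥104,000 − ¥48,800 = ¥55,200
  Base: ¥425,000 − ¥55,200 = ¥369,800
  ¥369,800 × 28% = ¥103,544

¥103,544 > ¥56,780, so the parallel minimum levy is the binding amount.

¥103,544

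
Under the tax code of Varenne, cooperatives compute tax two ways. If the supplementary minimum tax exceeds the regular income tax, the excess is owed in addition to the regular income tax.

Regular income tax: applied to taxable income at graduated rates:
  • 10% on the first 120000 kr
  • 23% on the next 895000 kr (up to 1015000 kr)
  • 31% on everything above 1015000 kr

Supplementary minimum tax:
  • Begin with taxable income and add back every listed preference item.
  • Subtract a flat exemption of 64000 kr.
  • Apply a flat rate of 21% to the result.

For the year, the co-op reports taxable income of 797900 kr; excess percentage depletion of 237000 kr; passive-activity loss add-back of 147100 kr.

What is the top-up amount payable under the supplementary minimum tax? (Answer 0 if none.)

Supplementary minimum tax:
  Adjusted income: 797900 kr + 237000 kr + 147100 kr = 1182000 kr
  Less exemption 64000 kr → base 1118000 kr
  1118000 kr × 21% = 234780 kr

Regular income tax:
  120000 kr × 10% = 12000 kr
  677900 kr × 23% = 155917 kr
  → 167917 kr

Excess of supplementary minimum tax over regular income tax: 234780 kr − 167917 kr = 66863 kr.

66863 kr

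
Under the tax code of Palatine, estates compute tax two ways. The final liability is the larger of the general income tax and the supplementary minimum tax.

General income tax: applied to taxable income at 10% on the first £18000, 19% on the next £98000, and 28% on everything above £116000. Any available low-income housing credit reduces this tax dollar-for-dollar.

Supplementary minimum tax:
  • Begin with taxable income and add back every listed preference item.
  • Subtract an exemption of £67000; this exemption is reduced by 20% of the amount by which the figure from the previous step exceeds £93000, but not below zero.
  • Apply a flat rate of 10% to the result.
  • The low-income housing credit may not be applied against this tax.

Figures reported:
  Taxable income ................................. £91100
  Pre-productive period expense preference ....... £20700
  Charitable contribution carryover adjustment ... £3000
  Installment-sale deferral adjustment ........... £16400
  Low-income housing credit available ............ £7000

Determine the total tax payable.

£8689

Supplementary minimum tax:
  Adjusted income: £91100 + £20700 + £3000 + £16400 = £131200
  Exemption: £67000 − 20% × (£131200 − £93000) = £67000 − £7640 = £59360
  Base: £131200 − £59360 = £71840
  £71840 × 10% = £7184

General income tax:
  £18000 × 10% = £1800
  £73100 × 19% = £13889
  → £15689
  Less low-income housing credit £7000 → £8689

£8689 > £7184, so the general income tax governs.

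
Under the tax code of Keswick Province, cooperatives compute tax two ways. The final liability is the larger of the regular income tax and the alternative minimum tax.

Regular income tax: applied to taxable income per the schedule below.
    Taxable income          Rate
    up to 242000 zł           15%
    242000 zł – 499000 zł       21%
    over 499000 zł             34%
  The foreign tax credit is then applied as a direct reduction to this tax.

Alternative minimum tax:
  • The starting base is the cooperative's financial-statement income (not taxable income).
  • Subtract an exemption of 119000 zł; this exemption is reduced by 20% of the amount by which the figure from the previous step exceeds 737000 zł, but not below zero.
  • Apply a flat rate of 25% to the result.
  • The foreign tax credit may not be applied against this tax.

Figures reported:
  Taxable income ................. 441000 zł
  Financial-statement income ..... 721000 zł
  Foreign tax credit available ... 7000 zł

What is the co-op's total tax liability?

150500 zł

Regular income tax:
  242000 zł × 15% = 36300 zł
  199000 zł × 21% = 41790 zł
  → 78090 zł
  Less foreign tax credit 7000 zł → 71090 zł

Alternative minimum tax:
  Base (financial-statement income): 721000 zł
  Exemption: 721000 zł ≤ 737000 zł, so full 119000 zł applies
  Base: 721000 zł − 119000 zł = 602000 zł
  602000 zł × 25% = 150500 zł

150500 zł > 71090 zł, so the alternative minimum tax is the binding amount.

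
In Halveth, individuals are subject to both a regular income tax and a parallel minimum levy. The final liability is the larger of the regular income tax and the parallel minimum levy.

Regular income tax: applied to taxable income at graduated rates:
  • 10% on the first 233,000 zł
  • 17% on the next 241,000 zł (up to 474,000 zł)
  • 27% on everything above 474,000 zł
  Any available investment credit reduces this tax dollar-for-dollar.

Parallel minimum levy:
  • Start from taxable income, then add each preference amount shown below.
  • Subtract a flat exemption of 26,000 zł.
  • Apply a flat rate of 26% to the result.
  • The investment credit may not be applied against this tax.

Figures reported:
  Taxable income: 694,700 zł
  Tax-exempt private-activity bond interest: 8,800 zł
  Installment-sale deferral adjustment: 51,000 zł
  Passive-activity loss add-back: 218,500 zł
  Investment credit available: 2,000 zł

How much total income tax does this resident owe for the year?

Parallel minimum levy:
  Adjusted income: 694,700 zł + 8,800 zł + 51,000 zł + 218,500 zł = 973,000 zł
  Less exemption 26,000 zł → base 947,000 zł
  947,000 zł × 26% = 246,220 zł

Regular income tax:
  233,000 zł × 10% = 23,300 zł
  241,000 zł × 17% = 40,970 zł
  220,700 zł × 27% = 59,589 zł
  → 123,859 zł
  Less investment credit 2,000 zł → 121,859 zł

246,220 zł > 121,859 zł, so the parallel minimum levy is the binding amount.

246,220 zł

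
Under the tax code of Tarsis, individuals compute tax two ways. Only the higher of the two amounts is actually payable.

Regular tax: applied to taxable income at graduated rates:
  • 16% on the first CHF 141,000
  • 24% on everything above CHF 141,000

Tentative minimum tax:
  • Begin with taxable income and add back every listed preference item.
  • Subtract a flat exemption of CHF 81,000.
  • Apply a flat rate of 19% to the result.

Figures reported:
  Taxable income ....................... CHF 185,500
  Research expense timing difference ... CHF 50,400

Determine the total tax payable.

CHF 33,240

Regular tax:
  CHF 141,000 × 16% = CHF 22,560
  CHF 44,500 × 24% = CHF 10,680
  → CHF 33,240

Tentative minimum tax:
  Adjusted income: CHF 185,500 + CHF 50,400 = CHF 235,900
  Less exemption CHF 81,000 → base CHF 154,900
  CHF 154,900 × 19% = CHF 29,431

CHF 33,240 > CHF 29,431, so the regular tax governs.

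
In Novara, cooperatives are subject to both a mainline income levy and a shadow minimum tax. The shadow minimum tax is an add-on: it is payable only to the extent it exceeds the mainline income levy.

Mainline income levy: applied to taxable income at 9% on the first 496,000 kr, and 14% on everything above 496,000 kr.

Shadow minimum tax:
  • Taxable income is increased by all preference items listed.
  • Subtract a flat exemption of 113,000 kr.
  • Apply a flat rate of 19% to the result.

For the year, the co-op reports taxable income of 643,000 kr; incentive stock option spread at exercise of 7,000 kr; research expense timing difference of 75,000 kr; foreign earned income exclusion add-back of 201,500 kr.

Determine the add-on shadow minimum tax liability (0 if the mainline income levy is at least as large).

Shadow minimum tax:
  Adjusted income: 643,000 kr + 7,000 kr + 75,000 kr + 201,500 kr = 926,500 kr
  Less exemption 113,000 kr → base 813,500 kr
  813,500 kr × 19% = 154,565 kr

Mainline income levy:
  496,000 kr × 9% = 44,640 kr
  147,000 kr × 14% = 20,580 kr
  → 65,220 kr

Excess of shadow minimum tax over mainline income levy: 154,565 kr − 65,220 kr = 89,345 kr.

89,345 kr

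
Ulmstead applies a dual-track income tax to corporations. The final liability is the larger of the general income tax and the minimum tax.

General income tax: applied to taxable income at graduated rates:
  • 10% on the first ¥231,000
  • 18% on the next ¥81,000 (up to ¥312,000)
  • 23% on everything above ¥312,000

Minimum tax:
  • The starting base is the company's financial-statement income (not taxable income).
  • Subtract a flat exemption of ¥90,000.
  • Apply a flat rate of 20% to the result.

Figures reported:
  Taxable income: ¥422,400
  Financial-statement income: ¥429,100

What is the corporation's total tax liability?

¥67,820

General income tax:
  ¥231,000 × 10% = ¥23,100
  ¥81,000 × 18% = ¥14,580
  ¥110,400 × 23% = ¥25,392
  → ¥63,072

Minimum tax:
  Base (financial-statement income): ¥429,100
  Less exemption ¥90,000 → base ¥339,100
  ¥339,100 × 20% = ¥67,820

¥67,820 > ¥63,072, so the minimum tax is the binding amount.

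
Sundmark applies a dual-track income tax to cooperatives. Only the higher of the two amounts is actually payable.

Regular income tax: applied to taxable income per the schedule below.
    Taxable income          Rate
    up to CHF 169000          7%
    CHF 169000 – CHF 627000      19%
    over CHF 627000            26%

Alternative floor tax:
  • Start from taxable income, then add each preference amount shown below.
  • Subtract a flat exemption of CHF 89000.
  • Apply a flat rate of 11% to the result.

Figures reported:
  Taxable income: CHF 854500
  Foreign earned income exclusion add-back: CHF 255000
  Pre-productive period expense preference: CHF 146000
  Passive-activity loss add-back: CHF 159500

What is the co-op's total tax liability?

Regular income tax:
  CHF 169000 × 7% = CHF 11830
  CHF 458000 × 19% = CHF 87020
  CHF 227500 × 26% = CHF 59150
  → CHF 158000

Alternative floor tax:
  Adjusted income: CHF 854500 + CHF 255000 + CHF 146000 + CHF 159500 = CHF 1415000
  Less exemption CHF 89000 → base CHF 1326000
  CHF 1326000 × 11% = CHF 145860

CHF 158000 > CHF 145860, so the regular income tax governs.

CHF 158000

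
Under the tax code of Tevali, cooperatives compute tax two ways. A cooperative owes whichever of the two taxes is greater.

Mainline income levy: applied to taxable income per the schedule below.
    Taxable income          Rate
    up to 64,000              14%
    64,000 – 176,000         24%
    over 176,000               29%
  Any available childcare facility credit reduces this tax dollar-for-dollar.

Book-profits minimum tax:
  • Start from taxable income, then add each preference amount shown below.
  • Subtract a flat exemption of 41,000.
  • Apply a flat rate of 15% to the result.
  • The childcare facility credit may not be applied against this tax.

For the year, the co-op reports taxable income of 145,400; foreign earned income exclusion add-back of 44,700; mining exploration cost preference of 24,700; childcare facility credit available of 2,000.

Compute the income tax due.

Mainline income levy:
  64,000 × 14% = 8,960
  81,400 × 24% = 19,536
  → 28,496
  Less childcare facility credit 2,000 → 26,496

Book-profits minimum tax:
  Adjusted income: 145,400 + 44,700 + 24,700 = 214,800
  Less exemption 41,000 → base 173,800
  173,800 × 15% = 26,070

26,496 > 26,070, so the mainline income levy governs.

26,496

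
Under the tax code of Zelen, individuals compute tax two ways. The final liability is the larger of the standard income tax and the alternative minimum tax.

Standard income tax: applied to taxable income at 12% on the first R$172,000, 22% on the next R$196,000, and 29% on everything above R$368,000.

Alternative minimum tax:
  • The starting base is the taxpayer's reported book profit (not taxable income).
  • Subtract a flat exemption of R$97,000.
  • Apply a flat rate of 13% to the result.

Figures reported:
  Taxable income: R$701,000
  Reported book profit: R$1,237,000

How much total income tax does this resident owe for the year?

R$160,330

Standard income tax:
  R$172,000 × 12% = R$20,640
  R$196,000 × 22% = R$43,120
  R$333,000 × 29% = R$96,570
  → R$160,330

Alternative minimum tax:
  Base (reported book profit): R$1,237,000
  Less exemption R$97,000 → base R$1,140,000
  R$1,140,000 × 13% = R$148,200

R$160,330 > R$148,200, so the standard income tax governs.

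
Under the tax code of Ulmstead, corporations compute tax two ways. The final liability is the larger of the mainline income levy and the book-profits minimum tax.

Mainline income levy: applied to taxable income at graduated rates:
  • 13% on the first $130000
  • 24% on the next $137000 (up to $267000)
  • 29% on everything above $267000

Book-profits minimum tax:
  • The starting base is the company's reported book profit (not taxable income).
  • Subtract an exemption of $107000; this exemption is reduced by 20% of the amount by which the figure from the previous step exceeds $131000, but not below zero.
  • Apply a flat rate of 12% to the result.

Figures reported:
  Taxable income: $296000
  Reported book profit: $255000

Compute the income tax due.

Mainline income levy:
  $130000 × 13% = $16900
  $137000 × 24% = $32880
  $29000 × 29% = $8410
  → $58190

Book-profits minimum tax:
  Base (reported book profit): $255000
  Exemption: $107000 − 20% × ($255000 − $131000) = $107000 − $24800 = $82200
  Base: $255000 − $82200 = $172800
  $172800 × 12% = $20736

$58190 > $20736, so the mainline income levy governs.

$58190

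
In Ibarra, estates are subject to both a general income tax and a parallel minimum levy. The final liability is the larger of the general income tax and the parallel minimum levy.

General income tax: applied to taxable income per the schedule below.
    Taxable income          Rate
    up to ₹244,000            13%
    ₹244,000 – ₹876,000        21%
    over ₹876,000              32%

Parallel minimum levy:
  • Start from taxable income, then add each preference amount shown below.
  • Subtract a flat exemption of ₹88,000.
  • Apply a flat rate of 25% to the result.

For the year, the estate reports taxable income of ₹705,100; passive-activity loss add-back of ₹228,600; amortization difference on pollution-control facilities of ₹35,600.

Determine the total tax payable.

₹220,325

General income tax:
  ₹244,000 × 13% = ₹31,720
  ₹461,100 × 21% = ₹96,831
  → ₹128,551

Parallel minimum levy:
  Adjusted income: ₹705,100 + ₹228,600 + ₹35,600 = ₹969,300
  Less exemption ₹88,000 → base ₹881,300
  ₹881,300 × 25% = ₹220,325

₹220,325 > ₹128,551, so the parallel minimum levy is the binding amount.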